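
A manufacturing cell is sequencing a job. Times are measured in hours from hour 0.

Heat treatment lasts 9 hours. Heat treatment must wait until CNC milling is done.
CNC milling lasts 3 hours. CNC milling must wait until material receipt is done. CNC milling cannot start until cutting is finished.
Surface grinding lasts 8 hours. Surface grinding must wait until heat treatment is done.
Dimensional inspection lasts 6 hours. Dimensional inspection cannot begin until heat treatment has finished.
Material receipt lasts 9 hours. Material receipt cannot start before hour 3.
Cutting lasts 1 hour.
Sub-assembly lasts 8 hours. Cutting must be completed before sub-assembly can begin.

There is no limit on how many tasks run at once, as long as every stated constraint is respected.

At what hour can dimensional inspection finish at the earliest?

Cutting can start immediately at hour 0; it finishes at hour 1.
Material receipt cannot begin until its own release at hour 3. It runs from hour 3 to 3 + 9 = hour 12.
For CNC milling: material receipt (finishes hour 12); cutting (finishes hour 1). Taking the maximum gives a start of hour 12, and it finishes at 12 + 3 = hour 15.
Heat treatment cannot begin until CNC milling (finishes hour 15). It runs from hour 15 to 15 + 9 = hour 24.
Dimensional inspection cannot begin until heat treatment (finishes hour 24). It runs from hour 24 to 24 + 6 = hour 30.

30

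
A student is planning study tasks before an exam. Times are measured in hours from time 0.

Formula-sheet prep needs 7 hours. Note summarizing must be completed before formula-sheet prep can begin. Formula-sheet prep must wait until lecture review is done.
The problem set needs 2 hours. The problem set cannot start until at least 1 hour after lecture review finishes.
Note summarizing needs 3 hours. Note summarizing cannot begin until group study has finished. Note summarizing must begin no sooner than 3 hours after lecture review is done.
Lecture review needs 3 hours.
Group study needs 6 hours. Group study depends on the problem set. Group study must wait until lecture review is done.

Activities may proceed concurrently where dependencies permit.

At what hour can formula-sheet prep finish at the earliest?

Lecture review can start immediately at hour 0; it finishes at hour 3.
The problem set cannot begin until lecture review (finishes hour 3, plus 1-hour gap → hour 4). It runs from hour 4 to 4 + 2 = hour 6.
Group study cannot start until the problem set (finishes hour 6); lecture review (finishes hour 3). The controlling bound is hour 6, so group study finishes at 6 + 6 = hour 12.
Note summarizing needs all of group study (finishes hour 12); lecture review (finishes hour 3, plus 3-hour gap → hour 6). That puts its earliest start at hour 12; it finishes at 12 + 3 = hour 15.
Formula-sheet prep cannot start until note summarizing (finishes hour 15); lecture review (finishes hour 3). The controlling bound is hour 15, so formula-sheet prep finishes at 15 + 7 = hour 22.

22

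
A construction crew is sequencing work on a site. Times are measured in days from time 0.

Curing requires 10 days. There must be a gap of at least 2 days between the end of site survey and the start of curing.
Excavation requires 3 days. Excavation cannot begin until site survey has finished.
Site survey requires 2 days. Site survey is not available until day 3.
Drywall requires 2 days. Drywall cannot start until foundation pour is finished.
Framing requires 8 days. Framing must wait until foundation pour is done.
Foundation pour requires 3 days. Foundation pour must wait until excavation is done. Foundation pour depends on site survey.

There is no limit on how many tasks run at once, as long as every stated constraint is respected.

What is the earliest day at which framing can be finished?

Site survey cannot begin until its own release at day 3. It runs from day 3 to 3 + 2 = day 5.
Excavation waits on site survey (finishes day 5), so it starts at day 5 and finishes at 5 + 3 = day 8.
Foundation pour has to wait for excavation (finishes day 8); site survey (finishes day 5). The latest of these is day 8, so foundation pour runs day 8 to 8 + 3 = day 11.
After foundation pour (finishes day 11), framing can start at day 11 and finishes at day 19.

19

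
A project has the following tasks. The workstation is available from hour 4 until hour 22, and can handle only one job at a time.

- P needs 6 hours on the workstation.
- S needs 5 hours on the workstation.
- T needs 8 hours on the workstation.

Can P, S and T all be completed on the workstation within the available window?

No

The workstation window is 22 − 4 = 18 hours.
Running back to back, the jobs need 6 + 5 + 8 = 19 hours on the workstation.
Since 19 > 18, they cannot all fit.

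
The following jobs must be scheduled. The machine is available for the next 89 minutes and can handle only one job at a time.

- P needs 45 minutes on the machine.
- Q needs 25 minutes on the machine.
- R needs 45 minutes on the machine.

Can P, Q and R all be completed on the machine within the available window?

Running back to back, the jobs need 45 + 25 + 45 = 115 minutes on the machine.
Since 115 > 89, they cannot all fit.

No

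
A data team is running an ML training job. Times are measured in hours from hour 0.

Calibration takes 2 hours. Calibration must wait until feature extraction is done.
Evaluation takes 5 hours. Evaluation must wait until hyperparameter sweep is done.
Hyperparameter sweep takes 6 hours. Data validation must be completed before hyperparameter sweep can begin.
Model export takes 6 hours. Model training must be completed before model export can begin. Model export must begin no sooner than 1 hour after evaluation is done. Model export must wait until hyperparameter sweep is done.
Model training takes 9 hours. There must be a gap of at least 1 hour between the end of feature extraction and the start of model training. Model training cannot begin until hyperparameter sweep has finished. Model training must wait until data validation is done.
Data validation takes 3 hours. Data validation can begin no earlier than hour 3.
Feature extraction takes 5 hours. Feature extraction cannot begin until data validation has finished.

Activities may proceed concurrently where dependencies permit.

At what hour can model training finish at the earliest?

Data validation waits on its own release at hour 3, so it starts at hour 3 and finishes at 3 + 3 = hour 6.
Hyperparameter sweep cannot begin until data validation (finishes hour 6). It runs from hour 6 to 6 + 6 = hour 12.
After data validation (finishes hour 6), feature extraction can start at hour 6 and finishes at hour 11.
Model training needs all of feature extraction (finishes hour 11, plus 1-hour gap → hour 12); hyperparameter sweep (finishes hour 12); data validation (finishes hour 6). That puts its earliest start at hour 12; it finishes at 12 + 9 = hour 21.

21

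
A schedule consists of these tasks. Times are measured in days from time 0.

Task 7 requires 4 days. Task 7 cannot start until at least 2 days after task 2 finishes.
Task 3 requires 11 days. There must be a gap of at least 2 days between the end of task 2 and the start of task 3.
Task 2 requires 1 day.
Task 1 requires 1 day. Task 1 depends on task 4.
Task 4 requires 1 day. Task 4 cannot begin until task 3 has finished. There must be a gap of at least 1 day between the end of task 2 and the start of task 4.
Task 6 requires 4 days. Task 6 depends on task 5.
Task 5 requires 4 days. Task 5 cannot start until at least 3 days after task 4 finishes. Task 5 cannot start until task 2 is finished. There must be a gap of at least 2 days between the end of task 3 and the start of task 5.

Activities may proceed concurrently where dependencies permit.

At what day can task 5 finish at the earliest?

Nothing blocks task 2, so it runs from day 0 to day 1.
Task 3 waits on task 2 (finishes day 1, plus 2-day gap → day 3), so it starts at day 3 and finishes at 3 + 11 = day 14.
Task 4 has to wait for task 3 (finishes day 14); task 2 (finishes day 1, plus 1-day gap → day 2). The latest of these is day 14, so task 4 runs day 14 to 14 + 1 = day 15.
Task 5 needs all of task 4 (finishes day 15, plus 3-day gap → day 18); task 2 (finishes day 1); task 3 (finishes day 14, plus 2-day gap → day 16). That puts its earliest start at day 18; it finishes at 18 + 4 = day 22.

22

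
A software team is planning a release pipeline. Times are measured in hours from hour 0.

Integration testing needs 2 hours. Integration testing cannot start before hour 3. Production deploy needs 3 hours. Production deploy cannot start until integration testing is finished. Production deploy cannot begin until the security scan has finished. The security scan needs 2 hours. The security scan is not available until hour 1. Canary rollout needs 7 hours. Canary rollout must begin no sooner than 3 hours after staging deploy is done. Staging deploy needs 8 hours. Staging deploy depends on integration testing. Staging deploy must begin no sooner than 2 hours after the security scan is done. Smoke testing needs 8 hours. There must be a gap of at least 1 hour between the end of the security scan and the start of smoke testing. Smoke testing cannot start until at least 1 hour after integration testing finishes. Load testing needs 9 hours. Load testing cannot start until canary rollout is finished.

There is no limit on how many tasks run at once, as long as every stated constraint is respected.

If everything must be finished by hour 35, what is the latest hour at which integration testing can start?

Load testing has no dependents, so it just needs to finish by hour 35. Starting by 35 − 9 = hour 26 achieves that.
Canary rollout has to be done before load testing (must start by hour 26). That means finishing by hour 26, i.e. starting by 26 − 7 = hour 19.
Staging deploy feeds into canary rollout (must start by hour 19, minus 3-hour gap → hour 16); so staging deploy must finish by hour 16 and therefore start by hour 8.
Nothing follows smoke testing; the deadline of hour 35 is its only limit. It must start by 35 − 8 = hour 27.
Production deploy must finish by hour 35; it takes 3 hours, so it must start by 35 − 3 = hour 32.
For integration testing: staging deploy (must start by hour 8); smoke testing (must start by hour 27, minus 1-hour gap → hour 26); production deploy (must start by hour 32). The most restrictive is hour 8; with a 2-hour duration, integration testing must start by hour 6.

6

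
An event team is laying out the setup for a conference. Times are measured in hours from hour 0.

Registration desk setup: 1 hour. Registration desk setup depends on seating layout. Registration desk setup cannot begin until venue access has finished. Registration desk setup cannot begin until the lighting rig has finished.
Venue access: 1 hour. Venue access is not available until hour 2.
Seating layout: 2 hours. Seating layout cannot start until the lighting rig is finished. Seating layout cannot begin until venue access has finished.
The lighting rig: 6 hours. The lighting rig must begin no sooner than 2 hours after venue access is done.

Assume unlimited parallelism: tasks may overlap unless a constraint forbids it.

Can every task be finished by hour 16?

Yes

Venue access cannot begin until its own release at hour 2. It runs from hour 2 to 2 + 1 = hour 3.
The lighting rig cannot begin until venue access (finishes hour 3, plus 2-hour gap → hour 5). It runs from hour 5 to 5 + 6 = hour 11.
For seating layout: the lighting rig (finishes hour 11); venue access (finishes hour 3). Taking the maximum gives a start of hour 11, and it finishes at 11 + 2 = hour 13.
Registration desk setup needs all of seating layout (finishes hour 13); venue access (finishes hour 3); the lighting rig (finishes hour 11). That puts its earliest start at hour 13; it finishes at 13 + 1 = hour 14.
Every task is finished by hour 14, which is no later than the deadline of 16, so the schedule is feasible.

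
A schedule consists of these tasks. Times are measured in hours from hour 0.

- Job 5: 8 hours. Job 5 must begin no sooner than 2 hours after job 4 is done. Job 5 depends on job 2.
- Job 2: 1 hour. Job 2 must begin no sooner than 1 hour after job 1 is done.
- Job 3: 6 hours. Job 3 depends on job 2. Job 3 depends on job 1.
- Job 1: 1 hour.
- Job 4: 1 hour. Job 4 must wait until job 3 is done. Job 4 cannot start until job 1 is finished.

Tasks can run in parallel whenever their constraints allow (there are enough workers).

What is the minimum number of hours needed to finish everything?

Nothing blocks job 1, so it runs from hour 0 to hour 1.
Job 2 cannot begin until job 1 (finishes hour 1, plus 1-hour gap → hour 2). It runs from hour 2 to 2 + 1 = hour 3.
Job 3 cannot start until job 2 (finishes hour 3); job 1 (finishes hour 1). The controlling bound is hour 3, so job 3 finishes at 3 + 6 = hour 9.
For job 4: job 3 (finishes hour 9); job 1 (finishes hour 1). Taking the maximum gives a start of hour 9, and it finishes at 9 + 1 = hour 10.
Job 5 cannot start until job 4 (finishes hour 10, plus 2-hour gap → hour 12); job 2 (finishes hour 3). The controlling bound is hour 12, so job 5 finishes at 12 + 8 = hour 20.
All tasks are finished once the last one completes. Finish times: Job 1 at 1, Job 2 at 3, Job 3 at 9, Job 4 at 10, Job 5 at 20. The latest is hour 20.

20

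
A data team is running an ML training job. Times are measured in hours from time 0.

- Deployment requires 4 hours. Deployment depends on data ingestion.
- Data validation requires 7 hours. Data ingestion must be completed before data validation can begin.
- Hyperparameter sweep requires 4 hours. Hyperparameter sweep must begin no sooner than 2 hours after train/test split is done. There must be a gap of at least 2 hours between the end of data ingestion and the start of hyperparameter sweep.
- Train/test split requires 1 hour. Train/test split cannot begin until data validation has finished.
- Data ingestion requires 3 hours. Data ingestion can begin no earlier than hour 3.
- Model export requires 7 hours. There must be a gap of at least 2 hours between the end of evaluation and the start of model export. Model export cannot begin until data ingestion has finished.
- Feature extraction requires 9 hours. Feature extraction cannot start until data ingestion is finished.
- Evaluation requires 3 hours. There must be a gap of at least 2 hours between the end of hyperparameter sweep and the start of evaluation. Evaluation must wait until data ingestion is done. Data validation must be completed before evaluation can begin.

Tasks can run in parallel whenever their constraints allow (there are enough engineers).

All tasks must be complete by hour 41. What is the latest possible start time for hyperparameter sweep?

23

Model export must finish by hour 41; it takes 7 hours, so it must start by 41 − 7 = hour 34.
Evaluation feeds into model export (must start by hour 34, minus 2-hour gap → hour 32); so evaluation must finish by hour 32 and therefore start by hour 29.
Since evaluation (must start by hour 29, minus 2-hour gap → hour 27) depends on it, hyperparameter sweep must finish by hour 27. Backing off its 4-hour duration gives a latest start of hour 23.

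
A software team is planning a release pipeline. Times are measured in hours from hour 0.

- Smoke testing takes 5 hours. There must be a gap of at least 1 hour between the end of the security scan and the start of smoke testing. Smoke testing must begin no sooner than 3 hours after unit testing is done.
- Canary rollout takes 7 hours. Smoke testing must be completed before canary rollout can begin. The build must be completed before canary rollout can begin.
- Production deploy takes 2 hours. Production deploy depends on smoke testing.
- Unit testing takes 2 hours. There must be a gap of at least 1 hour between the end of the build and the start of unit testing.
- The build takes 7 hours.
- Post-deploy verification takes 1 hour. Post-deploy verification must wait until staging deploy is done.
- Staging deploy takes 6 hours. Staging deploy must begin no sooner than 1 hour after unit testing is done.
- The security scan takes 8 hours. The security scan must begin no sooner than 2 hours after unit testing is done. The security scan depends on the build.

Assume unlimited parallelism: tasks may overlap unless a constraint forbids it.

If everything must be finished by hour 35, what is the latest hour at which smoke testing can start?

23

To finish by hour 35, canary rollout (duration 7) must start no later than hour 28.
Production deploy must finish by hour 35; it takes 2 hours, so it must start by 35 − 2 = hour 33.
Smoke testing must finish in time for canary rollout (must start by hour 28); production deploy (must start by hour 33). The tightest is hour 28, so smoke testing must start by 28 − 5 = hour 23.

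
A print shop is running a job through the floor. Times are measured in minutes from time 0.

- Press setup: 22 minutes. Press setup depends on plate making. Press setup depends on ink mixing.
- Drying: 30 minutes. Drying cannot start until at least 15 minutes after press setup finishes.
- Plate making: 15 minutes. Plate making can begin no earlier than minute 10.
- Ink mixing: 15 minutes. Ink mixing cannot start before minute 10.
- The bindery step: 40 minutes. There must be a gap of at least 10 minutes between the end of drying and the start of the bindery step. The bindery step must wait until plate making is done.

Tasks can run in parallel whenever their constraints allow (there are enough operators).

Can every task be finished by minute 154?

Ink mixing waits on its own release at minute 10, so it starts at minute 10 and finishes at 10 + 15 = minute 25.
After its own release at minute 10, plate making can start at minute 10 and finishes at minute 25.
Press setup cannot start until plate making (finishes minute 25); ink mixing (finishes minute 25). The controlling bound is minute 25, so press setup finishes at 25 + 22 = minute 47.
Drying cannot begin until press setup (finishes minute 47, plus 15-minute gap → minute 62). It runs from minute 62 to 62 + 30 = minute 92.
The bindery step has to wait for drying (finishes minute 92, plus 10-minute gap → minute 102); plate making (finishes minute 25). The latest of these is minute 102, so the bindery step runs minute 102 to 102 + 40 = minute 142.
Every task is finished by minute 142, which is no later than the deadline of 154, so the schedule is feasible.

Yes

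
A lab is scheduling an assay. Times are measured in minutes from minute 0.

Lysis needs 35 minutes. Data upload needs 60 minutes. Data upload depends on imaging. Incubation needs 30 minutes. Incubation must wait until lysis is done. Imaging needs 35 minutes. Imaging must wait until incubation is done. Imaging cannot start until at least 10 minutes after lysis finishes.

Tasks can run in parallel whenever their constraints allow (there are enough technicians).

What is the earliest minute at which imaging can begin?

65

Nothing blocks lysis, so it runs from minute 0 to minute 35.
After lysis (finishes minute 35), incubation can start at minute 35 and finishes at minute 65.
Imaging waits on incubation (finishes minute 65); lysis (finishes minute 35, plus 10-minute gap → minute 45). The latest of these is minute 65, which is the earliest imaging can start.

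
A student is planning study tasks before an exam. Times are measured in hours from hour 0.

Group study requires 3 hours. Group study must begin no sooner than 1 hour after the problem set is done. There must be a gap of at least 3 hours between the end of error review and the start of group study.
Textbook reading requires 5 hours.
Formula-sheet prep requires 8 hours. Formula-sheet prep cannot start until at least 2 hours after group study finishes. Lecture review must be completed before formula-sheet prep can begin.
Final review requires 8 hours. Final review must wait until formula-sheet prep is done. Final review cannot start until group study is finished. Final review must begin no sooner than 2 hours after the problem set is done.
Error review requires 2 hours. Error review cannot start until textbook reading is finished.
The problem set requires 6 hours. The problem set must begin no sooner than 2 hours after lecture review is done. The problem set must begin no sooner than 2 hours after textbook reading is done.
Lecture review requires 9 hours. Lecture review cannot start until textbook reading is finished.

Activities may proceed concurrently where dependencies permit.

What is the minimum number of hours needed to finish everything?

Textbook reading has no prerequisites, so it starts at hour 0 and finishes at hour 5.
After textbook reading (finishes hour 5), error review can start at hour 5 and finishes at hour 7.
Lecture review cannot begin until textbook reading (finishes hour 5). It runs from hour 5 to 5 + 9 = hour 14.
The problem set has to wait for lecture review (finishes hour 14, plus 2-hour gap → hour 16); textbook reading (finishes hour 5, plus 2-hour gap → hour 7). The latest of these is hour 16, so the problem set runs hour 16 to 16 + 6 = hour 22.
For group study: the problem set (finishes hour 22, plus 1-hour gap → hour 23); error review (finishes hour 7, plus 3-hour gap → hour 10). Taking the maximum gives a start of hour 23, and it finishes at 23 + 3 = hour 26.
Formula-sheet prep cannot start until group study (finishes hour 26, plus 2-hour gap → hour 28); lecture review (finishes hour 14). The controlling bound is hour 28, so formula-sheet prep finishes at 28 + 8 = hour 36.
Final review cannot start until formula-sheet prep (finishes hour 36); group study (finishes hour 26); the problem set (finishes hour 22, plus 2-hour gap → hour 24). The controlling bound is hour 36, so final review finishes at 36 + 8 = hour 44.
All tasks are finished once the last one completes. Finish times: Textbook reading at 5, Lecture review at 14, The problem set at 22, Error review at 7, Group study at 26, Formula-sheet prep at 36, Final review at 44. The latest is hour 44.

44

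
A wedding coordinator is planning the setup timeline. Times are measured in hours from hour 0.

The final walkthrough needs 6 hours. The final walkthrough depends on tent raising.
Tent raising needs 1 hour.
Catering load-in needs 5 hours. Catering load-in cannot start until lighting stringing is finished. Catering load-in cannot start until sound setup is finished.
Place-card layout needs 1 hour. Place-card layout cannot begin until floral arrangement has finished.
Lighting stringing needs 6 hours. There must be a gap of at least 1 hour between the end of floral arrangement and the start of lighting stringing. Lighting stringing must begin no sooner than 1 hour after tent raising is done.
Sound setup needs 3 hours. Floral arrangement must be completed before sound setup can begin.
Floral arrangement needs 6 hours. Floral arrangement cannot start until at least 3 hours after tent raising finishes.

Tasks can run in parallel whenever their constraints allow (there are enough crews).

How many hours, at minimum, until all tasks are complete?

Nothing blocks tent raising, so it runs from hour 0 to hour 1.
After tent raising (finishes hour 1), the final walkthrough can start at hour 1 and finishes at hour 7.
Floral arrangement waits on tent raising (finishes hour 1, plus 3-hour gap → hour 4), so it starts at hour 4 and finishes at 4 + 6 = hour 10.
Place-card layout waits on floral arrangement (finishes hour 10), so it starts at hour 10 and finishes at 10 + 1 = hour 11.
After floral arrangement (finishes hour 10), sound setup can start at hour 10 and finishes at hour 13.
Lighting stringing cannot start until floral arrangement (finishes hour 10, plus 1-hour gap → hour 11); tent raising (finishes hour 1, plus 1-hour gap → hour 2). The controlling bound is hour 11, so lighting stringing finishes at 11 + 6 = hour 17.
Catering load-in has to wait for lighting stringing (finishes hour 17); sound setup (finishes hour 13). The latest of these is hour 17, so catering load-in runs hour 17 to 17 + 5 = hour 22.
All tasks are finished once the last one completes. Finish times: Tent raising at 1, Floral arrangement at 10, Lighting stringing at 17, Sound setup at 13, Catering load-in at 22, Place-card layout at 11, The final walkthrough at 7. The latest is hour 22.

22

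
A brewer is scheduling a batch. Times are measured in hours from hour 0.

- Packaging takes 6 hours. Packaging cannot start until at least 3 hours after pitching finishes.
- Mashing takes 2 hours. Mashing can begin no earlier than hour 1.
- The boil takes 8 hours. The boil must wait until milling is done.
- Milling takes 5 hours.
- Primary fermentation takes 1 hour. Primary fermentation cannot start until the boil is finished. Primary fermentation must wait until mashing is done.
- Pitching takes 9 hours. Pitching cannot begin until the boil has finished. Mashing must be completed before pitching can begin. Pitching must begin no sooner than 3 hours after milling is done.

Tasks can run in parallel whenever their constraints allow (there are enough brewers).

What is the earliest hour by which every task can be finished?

Mashing cannot begin until its own release at hour 1. It runs from hour 1 to 1 + 2 = hour 3.
Milling has no prerequisites, so it starts at hour 0 and finishes at hour 5.
The boil cannot begin until milling (finishes hour 5). It runs from hour 5 to 5 + 8 = hour 13.
For primary fermentation: the boil (finishes hour 13); mashing (finishes hour 3). Taking the maximum gives a start of hour 13, and it finishes at 13 + 1 = hour 14.
For pitching: the boil (finishes hour 13); mashing (finishes hour 3); milling (finishes hour 5, plus 3-hour gap → hour 8). Taking the maximum gives a start of hour 13, and it finishes at 13 + 9 = hour 22.
Packaging waits on pitching (finishes hour 22, plus 3-hour gap → hour 25), so it starts at hour 25 and finishes at 25 + 6 = hour 31.
All tasks are finished once the last one completes. Finish times: Milling at 5, Mashing at 3, The boil at 13, Pitching at 22, Primary fermentation at 14, Packaging at 31. The latest is hour 31.

31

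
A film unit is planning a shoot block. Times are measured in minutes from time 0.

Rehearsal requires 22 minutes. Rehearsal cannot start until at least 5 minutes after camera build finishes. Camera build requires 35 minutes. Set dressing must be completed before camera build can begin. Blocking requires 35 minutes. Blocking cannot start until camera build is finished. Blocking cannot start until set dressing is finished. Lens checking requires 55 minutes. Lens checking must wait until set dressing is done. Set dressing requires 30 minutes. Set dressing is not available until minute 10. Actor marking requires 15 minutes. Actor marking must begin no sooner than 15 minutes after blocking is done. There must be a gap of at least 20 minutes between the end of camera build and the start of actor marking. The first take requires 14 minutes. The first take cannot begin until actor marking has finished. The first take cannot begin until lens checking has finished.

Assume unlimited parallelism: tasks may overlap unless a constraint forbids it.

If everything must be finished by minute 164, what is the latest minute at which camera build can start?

The first take must finish by minute 164; it takes 14 minutes, so it must start by 164 − 14 = minute 150.
Actor marking feeds into the first take (must start by minute 150); so actor marking must finish by minute 150 and therefore start by minute 135.
Blocking has to be done before actor marking (must start by minute 135, minus 15-minute gap → minute 120). That means finishing by minute 120, i.e. starting by 120 − 35 = minute 85.
Nothing follows rehearsal; the deadline of minute 164 is its only limit. It must start by 164 − 22 = minute 142.
For camera build: blocking (must start by minute 85); actor marking (must start by minute 135, minus 20-minute gap → minute 115); rehearsal (must start by minute 142, minus 5-minute gap → minute 137). The most restrictive is minute 85; with a 35-minute duration, camera build must start by minute 50.

50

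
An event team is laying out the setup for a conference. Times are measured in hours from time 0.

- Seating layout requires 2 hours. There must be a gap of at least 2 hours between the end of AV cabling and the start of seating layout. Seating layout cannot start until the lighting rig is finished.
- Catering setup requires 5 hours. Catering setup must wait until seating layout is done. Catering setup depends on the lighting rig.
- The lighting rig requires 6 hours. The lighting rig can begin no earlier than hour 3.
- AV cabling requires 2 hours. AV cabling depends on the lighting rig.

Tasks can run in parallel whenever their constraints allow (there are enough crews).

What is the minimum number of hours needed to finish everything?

20

The lighting rig waits on its own release at hour 3, so it starts at hour 3 and finishes at 3 + 6 = hour 9.
AV cabling cannot begin until the lighting rig (finishes hour 9). It runs from hour 9 to 9 + 2 = hour 11.
Seating layout cannot start until AV cabling (finishes hour 11, plus 2-hour gap → hour 13); the lighting rig (finishes hour 9). The controlling bound is hour 13, so seating layout finishes at 13 + 2 = hour 15.
Catering setup cannot start until seating layout (finishes hour 15); the lighting rig (finishes hour 9). The controlling bound is hour 15, so catering setup finishes at 15 + 5 = hour 20.
All tasks are finished once the last one completes. Finish times: The lighting rig at 9, AV cabling at 11, Seating layout at 15, Catering setup at 20. The latest is hour 20.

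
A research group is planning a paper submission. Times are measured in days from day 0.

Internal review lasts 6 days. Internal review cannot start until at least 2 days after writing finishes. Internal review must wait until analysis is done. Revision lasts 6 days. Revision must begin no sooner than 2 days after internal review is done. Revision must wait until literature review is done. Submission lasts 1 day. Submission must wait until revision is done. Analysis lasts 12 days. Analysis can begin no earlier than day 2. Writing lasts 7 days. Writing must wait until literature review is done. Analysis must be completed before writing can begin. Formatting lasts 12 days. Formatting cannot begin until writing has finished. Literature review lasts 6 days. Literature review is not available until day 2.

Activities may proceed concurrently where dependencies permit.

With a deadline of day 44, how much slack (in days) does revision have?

6

Analysis cannot begin until its own release at day 2. It runs from day 2 to 2 + 12 = day 14.
Literature review waits on its own release at day 2, so it starts at day 2 and finishes at 2 + 6 = day 8.
Writing has to wait for literature review (finishes day 8); analysis (finishes day 14). The latest of these is day 14, so writing runs day 14 to 14 + 7 = day 21.
For internal review: writing (finishes day 21, plus 2-day gap → day 23); analysis (finishes day 14). Taking the maximum gives a start of day 23, and it finishes at 23 + 6 = day 29.
Revision has to wait for internal review (finishes day 29, plus 2-day gap → day 31); literature review (finishes day 8). The latest of these is day 31, so revision runs day 31 to 31 + 6 = day 37.

Working backward from the deadline:
Submission must finish by day 44; it takes 1 day, so it must start by 44 − 1 = day 43.
Since submission (must start by day 43) depends on it, revision must finish by day 43. Backing off its 6-day duration gives a latest start of day 37.
So revision can start as early as day 31 and as late as day 37, giving 37 − 31 = 6 days of slack.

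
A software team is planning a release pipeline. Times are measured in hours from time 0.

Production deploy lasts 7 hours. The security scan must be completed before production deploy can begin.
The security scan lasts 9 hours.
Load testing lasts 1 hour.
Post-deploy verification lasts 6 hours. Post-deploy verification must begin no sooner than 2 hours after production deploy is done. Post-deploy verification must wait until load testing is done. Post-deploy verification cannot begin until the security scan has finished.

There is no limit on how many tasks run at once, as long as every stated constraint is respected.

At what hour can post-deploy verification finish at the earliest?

24

Nothing blocks load testing, so it runs from hour 0 to hour 1.
The security scan has no prerequisites, so it starts at hour 0 and finishes at hour 9.
Production deploy cannot begin until the security scan (finishes hour 9). It runs from hour 9 to 9 + 7 = hour 16.
Post-deploy verification needs all of production deploy (finishes hour 16, plus 2-hour gap → hour 18); load testing (finishes hour 1); the security scan (finishes hour 9). That puts its earliest start at hour 18; it finishes at 18 + 6 = hour 24.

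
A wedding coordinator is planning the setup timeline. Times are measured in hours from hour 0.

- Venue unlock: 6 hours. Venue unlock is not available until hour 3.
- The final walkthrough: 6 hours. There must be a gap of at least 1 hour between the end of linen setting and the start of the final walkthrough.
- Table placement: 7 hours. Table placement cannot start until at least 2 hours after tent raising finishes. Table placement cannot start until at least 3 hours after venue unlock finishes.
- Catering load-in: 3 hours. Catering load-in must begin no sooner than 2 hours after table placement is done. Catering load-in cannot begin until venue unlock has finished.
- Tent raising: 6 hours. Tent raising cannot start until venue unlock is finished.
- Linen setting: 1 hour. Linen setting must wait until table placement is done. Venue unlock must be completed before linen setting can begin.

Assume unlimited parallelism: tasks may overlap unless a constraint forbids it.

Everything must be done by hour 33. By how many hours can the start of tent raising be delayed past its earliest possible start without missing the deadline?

1

Venue unlock cannot begin until its own release at hour 3. It runs from hour 3 to 3 + 6 = hour 9.
Tent raising waits on venue unlock (finishes hour 9), so it starts at hour 9 and finishes at 9 + 6 = hour 15.

Working backward from the deadline:
To finish by hour 33, the final walkthrough (duration 6) must start no later than hour 27.
Linen setting has to be done before the final walkthrough (must start by hour 27, minus 1-hour gap → hour 26). That means finishing by hour 26, i.e. starting by 26 − 1 = hour 25.
To finish by hour 33, catering load-in (duration 3) must start no later than hour 30.
Table placement has several dependents: linen setting (must start by hour 25); catering load-in (must start by hour 30, minus 2-hour gap → hour 28). The earliest of those limits is hour 25, so table placement must start by 25 − 7 = hour 18.
Tent raising must finish before table placement (must start by hour 18, minus 2-hour gap → hour 16). With a 6-hour duration, tent raising must start by 16 − 6 = hour 10.
So tent raising can start as early as hour 9 and as late as hour 10, giving 10 − 9 = 1 hour of slack.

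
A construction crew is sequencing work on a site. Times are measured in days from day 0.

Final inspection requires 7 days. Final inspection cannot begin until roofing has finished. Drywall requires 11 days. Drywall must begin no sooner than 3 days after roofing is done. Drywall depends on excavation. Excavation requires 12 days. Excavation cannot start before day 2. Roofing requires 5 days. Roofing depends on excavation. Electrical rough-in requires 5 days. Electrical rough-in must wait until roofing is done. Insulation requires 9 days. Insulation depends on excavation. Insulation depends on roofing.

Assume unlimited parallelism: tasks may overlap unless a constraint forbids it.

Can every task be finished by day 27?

After its own release at day 2, excavation can start at day 2 and finishes at day 14.
Roofing waits on excavation (finishes day 14), so it starts at day 14 and finishes at 14 + 5 = day 19.
Final inspection waits on roofing (finishes day 19), so it starts at day 19 and finishes at 19 + 7 = day 26.
Drywall cannot start until roofing (finishes day 19, plus 3-day gap → day 22); excavation (finishes day 14). The controlling bound is day 22, so drywall finishes at 22 + 11 = day 33.
Insulation cannot start until excavation (finishes day 14); roofing (finishes day 19). The controlling bound is day 19, so insulation finishes at 19 + 9 = day 28.
After roofing (finishes day 19), electrical rough-in can start at day 19 and finishes at day 24.
The earliest everything can be done is day 33, which is after the deadline of 27, so it is not possible.

No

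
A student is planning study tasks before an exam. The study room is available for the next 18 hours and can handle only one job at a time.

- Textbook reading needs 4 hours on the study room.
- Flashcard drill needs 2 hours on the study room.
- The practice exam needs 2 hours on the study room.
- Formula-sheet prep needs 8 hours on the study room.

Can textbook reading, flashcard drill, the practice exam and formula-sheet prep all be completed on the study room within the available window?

Running back to back, the jobs need 4 + 2 + 2 + 8 = 16 hours on the study room.
Since 16 ≤ 18, they fit within the window.

Yes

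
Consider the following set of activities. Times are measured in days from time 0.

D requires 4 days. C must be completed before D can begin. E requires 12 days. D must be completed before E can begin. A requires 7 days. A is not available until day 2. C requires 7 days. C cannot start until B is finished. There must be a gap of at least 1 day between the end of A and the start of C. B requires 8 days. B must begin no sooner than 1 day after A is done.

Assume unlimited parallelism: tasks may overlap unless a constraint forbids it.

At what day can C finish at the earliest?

A cannot begin until its own release at day 2. It runs from day 2 to 2 + 7 = day 9.
After A (finishes day 9, plus 1-day gap → day 10), B can start at day 10 and finishes at day 18.
For C: B (finishes day 18); A (finishes day 9, plus 1-day gap → day 10). Taking the maximum gives a start of day 18, and it finishes at 18 + 7 = day 25.

25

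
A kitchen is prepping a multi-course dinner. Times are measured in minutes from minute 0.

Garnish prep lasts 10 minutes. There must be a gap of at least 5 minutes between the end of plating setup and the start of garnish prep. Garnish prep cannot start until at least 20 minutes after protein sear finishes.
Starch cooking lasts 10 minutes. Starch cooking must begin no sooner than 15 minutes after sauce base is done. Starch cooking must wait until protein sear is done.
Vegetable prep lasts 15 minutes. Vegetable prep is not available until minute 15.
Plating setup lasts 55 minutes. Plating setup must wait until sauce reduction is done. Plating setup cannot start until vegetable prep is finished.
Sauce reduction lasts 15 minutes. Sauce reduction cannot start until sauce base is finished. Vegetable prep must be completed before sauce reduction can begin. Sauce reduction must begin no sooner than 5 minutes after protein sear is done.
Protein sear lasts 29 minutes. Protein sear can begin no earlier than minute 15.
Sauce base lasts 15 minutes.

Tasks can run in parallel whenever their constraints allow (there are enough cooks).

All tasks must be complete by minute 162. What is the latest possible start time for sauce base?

Garnish prep has no dependents, so it just needs to finish by minute 162. Starting by 162 − 10 = minute 152 achieves that.
Plating setup feeds into garnish prep (must start by minute 152, minus 5-minute gap → minute 147); so plating setup must finish by minute 147 and therefore start by minute 92.
Sauce reduction has to be done before plating setup (must start by minute 92). That means finishing by minute 92, i.e. starting by 92 − 15 = minute 77.
Starch cooking has no dependents, so it just needs to finish by minute 162. Starting by 162 − 10 = minute 152 achieves that.
Sauce base has several dependents: sauce reduction (must start by minute 77); starch cooking (must start by minute 152, minus 15-minute gap → minute 137). The earliest of those limits is minute 77, so sauce base must start by 77 − 15 = minute 62.

62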